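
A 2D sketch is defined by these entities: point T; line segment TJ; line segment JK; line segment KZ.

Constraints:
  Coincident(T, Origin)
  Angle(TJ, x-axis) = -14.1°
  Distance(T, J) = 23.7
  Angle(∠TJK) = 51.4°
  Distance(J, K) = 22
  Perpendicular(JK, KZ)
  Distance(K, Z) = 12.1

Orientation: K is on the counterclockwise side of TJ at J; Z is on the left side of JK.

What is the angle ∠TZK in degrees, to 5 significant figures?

131.68°

T is at the origin; TJ runs at -14.1° with length 23.7, so J = 23.7·(cos -14.1°, sin -14.1°) = (22.986, -5.7737). ∠TJK = 51.4°, so JK runs at -14.1° + (180° − 51.4°) = 114.50° from the x-axis; with |JK| = 22.0, K = J + 22.0·(cos 114.50°, sin 114.50°) = (13.863, 14.245). JK is perpendicular to KZ; with |KZ| = 12.1 on the left of JK, Z = K + 12.1·(-0.90996, -0.41469) = (2.8522, 9.2277). Then cos ∠TZK = ZT·ZK / (|ZT||ZK|), giving 131.68°.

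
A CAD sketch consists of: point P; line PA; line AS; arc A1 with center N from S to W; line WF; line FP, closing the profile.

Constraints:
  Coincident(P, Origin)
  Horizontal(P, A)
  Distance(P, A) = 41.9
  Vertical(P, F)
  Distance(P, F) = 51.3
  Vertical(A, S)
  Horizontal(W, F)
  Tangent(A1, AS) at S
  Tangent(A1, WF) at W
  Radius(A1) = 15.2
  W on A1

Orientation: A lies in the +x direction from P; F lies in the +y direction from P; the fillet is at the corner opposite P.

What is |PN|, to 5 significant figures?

44.901

P is at the origin; PA is horizontal with |PA| = 41.9 and A on the +x side, so A = (41.900, 0.0000). PF is vertical with |PF| = 51.3 and F on the +y side, so F = (0.0000, 51.300). The virtual corner opposite P is at (41.900, 51.300). Since A1 is tangent to AS there, NS ⟂ AS and tangency of A1 to WF means the radius NW is perpendicular to WF, with radius 15.2, so the center N sits 15.2 in from both sides at N = (26.700, 36.100). Then |PN| = |N − P| = 44.901.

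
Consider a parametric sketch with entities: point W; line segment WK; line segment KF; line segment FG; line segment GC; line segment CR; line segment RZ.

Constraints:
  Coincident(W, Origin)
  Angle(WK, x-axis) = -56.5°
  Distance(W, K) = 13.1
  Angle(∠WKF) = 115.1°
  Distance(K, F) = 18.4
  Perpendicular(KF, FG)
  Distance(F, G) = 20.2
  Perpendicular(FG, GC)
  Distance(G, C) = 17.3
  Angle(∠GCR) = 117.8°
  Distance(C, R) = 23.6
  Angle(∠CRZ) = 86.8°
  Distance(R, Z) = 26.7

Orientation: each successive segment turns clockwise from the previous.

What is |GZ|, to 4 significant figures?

32.24

W is at the origin; WK runs at -56.5° with length 13.1, so K = (7.230, -10.92). ∠WKF = 115.1° gives KF at -121.4° from the x-axis; with |KF| = 18.4, F = (-2.356, -26.63). The perpendicularity gives FG at right angles to KF, so FG runs at 148.6°; with |FG| = 20.2, G = (-19.60, -16.10). FG ⟂ GC, so GC runs at 58.60°; with |GC| = 17.3, C = (-10.58, -1.338). ∠GCR = 117.8° gives CR at -3.600° from the x-axis; with |CR| = 23.6, R = (12.97, -2.820). ∠CRZ = 86.8° gives RZ at -96.80° from the x-axis; with |RZ| = 26.7, Z = (9.808, -29.33). Then |GZ| = |Z − G| = 32.24.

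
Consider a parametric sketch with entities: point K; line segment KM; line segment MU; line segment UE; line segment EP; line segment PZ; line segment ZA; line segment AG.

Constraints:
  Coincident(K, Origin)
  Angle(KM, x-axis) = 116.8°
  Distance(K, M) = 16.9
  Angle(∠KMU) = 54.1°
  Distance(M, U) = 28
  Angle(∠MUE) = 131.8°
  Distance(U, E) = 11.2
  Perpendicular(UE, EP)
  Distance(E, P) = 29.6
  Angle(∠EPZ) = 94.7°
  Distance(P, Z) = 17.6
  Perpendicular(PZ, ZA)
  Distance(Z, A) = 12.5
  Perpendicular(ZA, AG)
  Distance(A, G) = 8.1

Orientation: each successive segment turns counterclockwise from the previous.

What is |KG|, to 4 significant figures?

5.343

K is at the origin; KM runs at 116.8° with length 16.9, so M = (-7.620, 15.08). ∠KMU = 54.1° gives MU at -117.3° from the x-axis; with |MU| = 28.0, U = (-20.46, -9.797). ∠MUE = 131.8° gives UE at -69.10° from the x-axis; with |UE| = 11.2, E = (-16.47, -20.26). The perpendicularity gives EP at right angles to UE, so EP runs at 20.90°; with |EP| = 29.6, P = (11.19, -9.700). ∠EPZ = 94.7° gives PZ at 106.2° from the x-axis; with |PZ| = 17.6, Z = (6.276, 7.201). PZ is perpendicular to ZA, so ZA runs at -163.8°; with |ZA| = 12.5, A = (-5.728, 3.714). ZA is perpendicular to AG, so AG runs at -73.80°; with |AG| = 8.1, G = (-3.468, -4.065). Then |KG| = |G − K| = 5.343.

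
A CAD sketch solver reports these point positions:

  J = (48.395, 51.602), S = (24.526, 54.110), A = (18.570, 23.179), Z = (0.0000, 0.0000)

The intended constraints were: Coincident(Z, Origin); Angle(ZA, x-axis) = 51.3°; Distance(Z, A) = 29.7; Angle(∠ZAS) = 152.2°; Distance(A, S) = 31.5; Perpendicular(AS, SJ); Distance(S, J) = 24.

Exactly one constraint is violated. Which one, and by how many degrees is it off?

Perpendicular(AS, SJ) — off by 4.90°.

Z = (0.00, 0.00) ✓; ZA at 51.30° ✓; |ZA| = 29.70 ✓; ∠ZAS = 152.2° ✓; |AS| = 31.50 ✓; ∠(AS, SJ) = 85.10° ✗; |SJ| = 24.00 ✓.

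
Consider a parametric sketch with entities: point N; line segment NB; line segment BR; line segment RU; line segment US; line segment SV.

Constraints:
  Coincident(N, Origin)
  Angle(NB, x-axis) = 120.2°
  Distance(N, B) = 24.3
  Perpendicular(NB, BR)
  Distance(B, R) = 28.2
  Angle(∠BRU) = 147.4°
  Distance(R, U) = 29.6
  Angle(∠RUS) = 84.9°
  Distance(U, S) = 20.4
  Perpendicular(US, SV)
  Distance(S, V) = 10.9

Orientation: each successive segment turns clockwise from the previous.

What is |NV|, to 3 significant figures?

32.1

∠RUS = 84.9° gives US at -97.5° from the x-axis; with |US| = 20.4, S = (39.1, 13.7). The perpendicularity gives SV at right angles to US, so SV runs at 172°; with |SV| = 10.9, V = (28.3, 15.1). Then |NV| = |V − N| = 32.1.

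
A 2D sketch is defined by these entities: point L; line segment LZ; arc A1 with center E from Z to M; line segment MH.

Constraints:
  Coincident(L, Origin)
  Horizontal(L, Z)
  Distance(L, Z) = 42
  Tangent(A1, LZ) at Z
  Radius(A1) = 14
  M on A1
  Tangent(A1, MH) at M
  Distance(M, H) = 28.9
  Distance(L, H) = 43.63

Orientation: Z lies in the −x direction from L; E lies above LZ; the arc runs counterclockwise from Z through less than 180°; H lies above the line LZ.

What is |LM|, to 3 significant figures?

30.3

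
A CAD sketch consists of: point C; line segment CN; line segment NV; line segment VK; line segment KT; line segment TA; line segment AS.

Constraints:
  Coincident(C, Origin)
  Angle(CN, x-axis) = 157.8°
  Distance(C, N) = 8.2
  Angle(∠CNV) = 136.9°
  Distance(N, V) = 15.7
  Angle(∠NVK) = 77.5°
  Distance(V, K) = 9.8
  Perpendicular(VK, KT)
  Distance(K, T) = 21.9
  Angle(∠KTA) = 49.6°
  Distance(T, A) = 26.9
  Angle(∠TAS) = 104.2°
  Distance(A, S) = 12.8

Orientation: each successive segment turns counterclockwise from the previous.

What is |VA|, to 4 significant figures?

11.58

C is at the origin; CN runs at 157.8° with length 8.2, so N = (-7.592, 3.098). ∠CNV = 136.9° gives NV at -159.1° from the x-axis; with |NV| = 15.7, V = (-22.26, -2.502). ∠NVK = 77.5° gives VK at -56.60° from the x-axis; with |VK| = 9.8, K = (-16.86, -10.68). The perpendicularity gives KT at right angles to VK, so KT runs at 33.40°; with |KT| = 21.9, T = (1.419, 1.372). ∠KTA = 49.6° gives TA at 163.8° from the x-axis; with |TA| = 26.9, A = (-24.41, 8.876). Then |VA| = |A − V| = 11.58.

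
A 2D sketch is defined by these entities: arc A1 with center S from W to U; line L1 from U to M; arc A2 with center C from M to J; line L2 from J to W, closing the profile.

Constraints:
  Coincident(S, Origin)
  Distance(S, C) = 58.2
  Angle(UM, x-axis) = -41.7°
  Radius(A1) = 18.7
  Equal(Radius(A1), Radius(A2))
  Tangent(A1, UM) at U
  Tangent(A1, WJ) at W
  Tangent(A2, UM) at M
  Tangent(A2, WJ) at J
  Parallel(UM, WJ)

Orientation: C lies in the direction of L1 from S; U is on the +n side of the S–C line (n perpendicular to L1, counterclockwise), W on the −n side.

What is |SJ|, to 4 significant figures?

61.13

The slot axis is L1's direction at -41.7°, so u = (cos -41.7°, sin -41.7°) = (0.7466, -0.6652) and n = (−sin -41.7°, cos -41.7°) = (0.6652, 0.7466). S is at the origin and C lies 58.2 along u from S, so C = 58.2·u = (43.45, -38.72). Tangency of A1 to both parallel lines with radius 18.7 puts U and W at S ± 18.7·n: U = (12.44, 13.96), W = (-12.44, -13.96). Equal radii place M and J the same way about C: M = C + 18.7·n = (55.89, -24.75), J = C − 18.7·n = (31.01, -52.68). Then |SJ| = |J − S| = 61.13.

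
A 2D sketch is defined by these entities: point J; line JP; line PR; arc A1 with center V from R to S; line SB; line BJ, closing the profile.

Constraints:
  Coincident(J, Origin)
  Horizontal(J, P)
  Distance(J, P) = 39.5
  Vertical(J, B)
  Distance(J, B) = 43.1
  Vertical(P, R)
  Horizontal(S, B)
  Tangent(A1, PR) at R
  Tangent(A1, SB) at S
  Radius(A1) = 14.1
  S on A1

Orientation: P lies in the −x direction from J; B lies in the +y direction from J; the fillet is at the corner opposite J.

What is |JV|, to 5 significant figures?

38.551

J is at the origin; J and P share the same y with |JP| = 39.5 and P on the −x side, so P = (-39.500, 0.0000). J and B share the same x with |JB| = 43.1 and B on the +y side, so B = (0.0000, 43.100). The virtual corner opposite J is at (-39.500, 43.100). The tangent condition forces VR to be normal to PR and since A1 is tangent to SB there, VS ⟂ SB, with radius 14.1, so the center V sits 14.1 in from both sides at V = (-25.400, 29.000). Then |JV| = |V − J| = 38.551.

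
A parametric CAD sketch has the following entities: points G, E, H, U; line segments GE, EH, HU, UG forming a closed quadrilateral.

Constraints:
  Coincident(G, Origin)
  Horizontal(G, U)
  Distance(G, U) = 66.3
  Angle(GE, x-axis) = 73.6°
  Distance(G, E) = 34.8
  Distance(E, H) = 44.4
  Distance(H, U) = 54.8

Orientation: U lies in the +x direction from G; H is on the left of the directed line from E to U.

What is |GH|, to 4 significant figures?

72.36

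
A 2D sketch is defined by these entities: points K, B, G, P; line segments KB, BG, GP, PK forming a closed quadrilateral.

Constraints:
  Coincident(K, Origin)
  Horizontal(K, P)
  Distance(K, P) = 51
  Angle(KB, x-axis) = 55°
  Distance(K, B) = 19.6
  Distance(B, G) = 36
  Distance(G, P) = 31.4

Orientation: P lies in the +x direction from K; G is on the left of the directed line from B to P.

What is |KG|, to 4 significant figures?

53.75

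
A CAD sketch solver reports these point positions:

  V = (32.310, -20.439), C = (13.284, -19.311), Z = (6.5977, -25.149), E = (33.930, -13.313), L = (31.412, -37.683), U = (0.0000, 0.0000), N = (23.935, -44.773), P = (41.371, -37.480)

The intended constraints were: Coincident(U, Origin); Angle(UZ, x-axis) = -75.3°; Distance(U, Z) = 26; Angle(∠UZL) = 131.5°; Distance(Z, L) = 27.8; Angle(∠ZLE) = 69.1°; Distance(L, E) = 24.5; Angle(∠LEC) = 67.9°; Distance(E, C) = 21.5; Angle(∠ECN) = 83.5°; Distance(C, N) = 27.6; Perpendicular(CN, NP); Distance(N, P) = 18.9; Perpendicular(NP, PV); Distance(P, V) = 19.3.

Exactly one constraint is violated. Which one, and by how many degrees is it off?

Perpendicular(NP, PV) — off by 5.30°.

U = (0.00, 0.00) ✓; UZ at -75.30° ✓; |UZ| = 26.00 ✓; ∠UZL = 131.5° ✓; |ZL| = 27.80 ✓; ∠ZLE = 69.10° ✓; |LE| = 24.50 ✓; ∠LEC = 67.90° ✓; |EC| = 21.50 ✓; ∠ECN = 83.50° ✓; |CN| = 27.60 ✓; ∠(CN, NP) = 90.00° ✓; |NP| = 18.90 ✓; ∠(NP, PV) = 95.30° ✗; |PV| = 19.30 ✓.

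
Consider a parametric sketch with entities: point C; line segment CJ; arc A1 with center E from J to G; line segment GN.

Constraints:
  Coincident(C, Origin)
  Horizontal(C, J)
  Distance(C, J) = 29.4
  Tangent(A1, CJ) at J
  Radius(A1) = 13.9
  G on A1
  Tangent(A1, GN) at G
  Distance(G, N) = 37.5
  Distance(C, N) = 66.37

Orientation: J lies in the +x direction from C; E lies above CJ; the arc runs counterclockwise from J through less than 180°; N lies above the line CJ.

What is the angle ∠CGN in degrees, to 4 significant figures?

105.4°

Checks: |EG| = 13.90 ✓; ∠(EG, GN) = 90.00° ✓; |GN| = 37.50 ✓; |CN| = 66.37 ✓.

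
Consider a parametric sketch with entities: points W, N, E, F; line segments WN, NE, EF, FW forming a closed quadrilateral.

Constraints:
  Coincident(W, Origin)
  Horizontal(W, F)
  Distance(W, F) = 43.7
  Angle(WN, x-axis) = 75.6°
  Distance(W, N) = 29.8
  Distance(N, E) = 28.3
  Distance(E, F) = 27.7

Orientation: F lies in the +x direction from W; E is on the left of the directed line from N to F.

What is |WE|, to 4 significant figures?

44.39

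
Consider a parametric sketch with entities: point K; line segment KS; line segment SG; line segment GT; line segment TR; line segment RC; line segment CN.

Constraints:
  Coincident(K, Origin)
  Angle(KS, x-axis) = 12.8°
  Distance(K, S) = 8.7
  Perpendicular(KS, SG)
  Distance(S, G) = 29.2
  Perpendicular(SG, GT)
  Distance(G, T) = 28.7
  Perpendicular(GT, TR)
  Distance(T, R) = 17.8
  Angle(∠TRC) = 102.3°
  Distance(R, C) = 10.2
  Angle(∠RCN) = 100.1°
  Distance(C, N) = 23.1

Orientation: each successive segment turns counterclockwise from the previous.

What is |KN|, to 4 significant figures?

30.61

∠TRC = 102.3° gives RC at 0.5000° from the x-axis; with |RC| = 10.2, C = (-11.83, 6.775). ∠RCN = 100.1° gives CN at 80.40° from the x-axis; with |CN| = 23.1, N = (-7.977, 29.55). Then |KN| = |N − K| = 30.61.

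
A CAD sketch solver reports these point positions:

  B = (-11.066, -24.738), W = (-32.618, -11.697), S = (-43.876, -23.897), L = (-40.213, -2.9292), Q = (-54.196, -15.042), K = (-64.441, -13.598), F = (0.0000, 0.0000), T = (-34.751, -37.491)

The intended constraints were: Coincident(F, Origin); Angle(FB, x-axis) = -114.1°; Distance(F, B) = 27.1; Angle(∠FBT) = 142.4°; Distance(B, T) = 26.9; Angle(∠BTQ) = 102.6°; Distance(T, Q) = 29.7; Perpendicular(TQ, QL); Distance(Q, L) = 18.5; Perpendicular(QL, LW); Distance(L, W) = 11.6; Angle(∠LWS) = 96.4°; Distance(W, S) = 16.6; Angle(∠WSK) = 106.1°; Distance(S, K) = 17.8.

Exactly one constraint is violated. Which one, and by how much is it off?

Distance(S, K) = 17.8 — off by 5.20.

F = (0.00, 0.00) ✓; FB at -114.1° ✓; |FB| = 27.10 ✓; ∠FBT = 142.4° ✓; |BT| = 26.90 ✓; ∠BTQ = 102.6° ✓; |TQ| = 29.70 ✓; ∠(TQ, QL) = 90.00° ✓; |QL| = 18.50 ✓; ∠(QL, LW) = 90.00° ✓; |LW| = 11.60 ✓; ∠LWS = 96.40° ✓; |WS| = 16.60 ✓; ∠WSK = 106.1° ✓; |SK| = 23.00 ✗.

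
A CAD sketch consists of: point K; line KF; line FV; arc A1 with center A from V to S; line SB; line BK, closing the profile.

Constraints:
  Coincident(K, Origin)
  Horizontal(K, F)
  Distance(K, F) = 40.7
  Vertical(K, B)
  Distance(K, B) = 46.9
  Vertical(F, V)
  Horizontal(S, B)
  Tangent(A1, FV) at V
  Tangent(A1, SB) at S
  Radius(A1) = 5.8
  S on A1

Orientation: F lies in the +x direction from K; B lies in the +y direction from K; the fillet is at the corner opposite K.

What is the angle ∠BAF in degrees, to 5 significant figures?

107.47°

KB is vertical with |KB| = 46.9 and B on the +y side, so B = (0.0000, 46.900). The virtual corner opposite K is at (40.700, 46.900). A1 meets FV tangentially, so AV is at right angles to FV and A1 meets SB tangentially, so AS is at right angles to SB, with radius 5.8, so the center A sits 5.8 in from both sides at A = (34.900, 41.100). Then cos ∠BAF = AB·AF / (|AB||AF|), giving 107.47°.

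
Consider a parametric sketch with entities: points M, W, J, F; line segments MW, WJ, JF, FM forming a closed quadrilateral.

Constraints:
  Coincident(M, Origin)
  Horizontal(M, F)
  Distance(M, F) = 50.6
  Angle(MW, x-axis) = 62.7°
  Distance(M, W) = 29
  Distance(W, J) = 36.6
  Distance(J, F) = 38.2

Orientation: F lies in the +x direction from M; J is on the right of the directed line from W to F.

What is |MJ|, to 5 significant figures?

17.669

M is at the origin; M and F share the same y with |MF| = 50.6 and F in +x, so F = (50.6, 0). MW runs at 62.7° with |MW| = 29.0, so W = (13.301, 25.770). J is determined by |WJ| = 36.6 and |JF| = 38.2 together: it lies at the intersection of circle(W, 36.6) and circle(F, 38.2). With |WF| = 45.336, the foot of the radical line on WF is 21.348 from W and the perpendicular offset is √(36.6² − 21.348²) = 29.729. Taking the right-of-WF solution: J = (13.966, -10.824).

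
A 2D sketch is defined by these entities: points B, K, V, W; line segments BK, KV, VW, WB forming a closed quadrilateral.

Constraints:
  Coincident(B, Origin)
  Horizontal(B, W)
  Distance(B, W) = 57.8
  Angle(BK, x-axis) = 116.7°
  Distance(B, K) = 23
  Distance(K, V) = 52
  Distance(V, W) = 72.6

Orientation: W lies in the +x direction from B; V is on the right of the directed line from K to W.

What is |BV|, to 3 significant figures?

32.3

Checks: |KV| = 52.00 ✓; |VW| = 72.60 ✓.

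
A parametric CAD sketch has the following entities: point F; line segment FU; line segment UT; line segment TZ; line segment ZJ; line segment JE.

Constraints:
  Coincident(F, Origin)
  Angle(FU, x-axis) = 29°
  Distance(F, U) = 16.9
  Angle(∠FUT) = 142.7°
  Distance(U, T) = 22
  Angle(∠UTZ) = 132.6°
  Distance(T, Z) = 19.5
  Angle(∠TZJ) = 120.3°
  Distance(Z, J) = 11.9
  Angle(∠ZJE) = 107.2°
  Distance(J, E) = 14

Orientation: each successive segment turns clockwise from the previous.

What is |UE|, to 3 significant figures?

31.2

F is at the origin; FU runs at 29.0° with length 16.9, so U = (14.8, 8.19). ∠FUT = 142.7° gives UT at -8.30° from the x-axis; with |UT| = 22.0, T = (36.6, 5.02). ∠UTZ = 132.6° gives TZ at -55.7° from the x-axis; with |TZ| = 19.5, Z = (47.5, -11.1). ∠TZJ = 120.3° gives ZJ at -115° from the x-axis; with |ZJ| = 11.9, J = (42.4, -21.8). ∠ZJE = 107.2° gives JE at 172° from the x-axis; with |JE| = 14.0, E = (28.6, -19.8). Then |UE| = |E − U| = 31.2.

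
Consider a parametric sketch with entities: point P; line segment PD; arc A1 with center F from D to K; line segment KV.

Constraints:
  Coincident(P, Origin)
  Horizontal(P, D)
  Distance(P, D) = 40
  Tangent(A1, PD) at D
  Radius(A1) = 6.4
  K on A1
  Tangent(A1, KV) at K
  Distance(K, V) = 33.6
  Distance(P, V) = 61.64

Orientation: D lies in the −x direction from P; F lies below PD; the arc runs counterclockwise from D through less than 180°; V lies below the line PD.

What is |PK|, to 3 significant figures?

46.8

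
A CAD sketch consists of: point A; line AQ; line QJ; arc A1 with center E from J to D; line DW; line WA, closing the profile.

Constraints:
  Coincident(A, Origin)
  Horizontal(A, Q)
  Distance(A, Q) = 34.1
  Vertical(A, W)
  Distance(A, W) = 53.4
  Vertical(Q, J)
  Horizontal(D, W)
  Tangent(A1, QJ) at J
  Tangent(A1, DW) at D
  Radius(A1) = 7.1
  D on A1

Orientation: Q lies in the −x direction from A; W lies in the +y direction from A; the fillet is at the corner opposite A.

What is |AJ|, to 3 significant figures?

57.5

A is at the origin; A and Q share the same y with |AQ| = 34.1 and Q on the −x side, so Q = (-34.1, 0.00). A and W share the same x with |AW| = 53.4 and W on the +y side, so W = (0.00, 53.4). The virtual corner opposite A is at (-34.1, 53.4). Since A1 is tangent to QJ there, EJ ⟂ QJ and tangency of A1 to DW means the radius ED is perpendicular to DW, with radius 7.1, so the center E sits 7.1 in from both sides at E = (-27.0, 46.3). That places the tangent points at J = (-34.1, 46.3) on QJ and D = (-27.0, 53.4) on DW. Then |AJ| = |J − A| = 57.5.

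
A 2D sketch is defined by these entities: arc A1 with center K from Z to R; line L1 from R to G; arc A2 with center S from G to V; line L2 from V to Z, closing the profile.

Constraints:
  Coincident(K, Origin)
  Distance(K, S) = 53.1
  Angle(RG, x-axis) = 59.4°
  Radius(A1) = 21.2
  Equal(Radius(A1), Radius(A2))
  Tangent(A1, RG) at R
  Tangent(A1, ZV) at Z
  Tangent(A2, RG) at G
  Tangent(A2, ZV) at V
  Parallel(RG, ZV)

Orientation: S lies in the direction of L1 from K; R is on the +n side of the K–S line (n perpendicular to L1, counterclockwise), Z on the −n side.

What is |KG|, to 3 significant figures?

57.2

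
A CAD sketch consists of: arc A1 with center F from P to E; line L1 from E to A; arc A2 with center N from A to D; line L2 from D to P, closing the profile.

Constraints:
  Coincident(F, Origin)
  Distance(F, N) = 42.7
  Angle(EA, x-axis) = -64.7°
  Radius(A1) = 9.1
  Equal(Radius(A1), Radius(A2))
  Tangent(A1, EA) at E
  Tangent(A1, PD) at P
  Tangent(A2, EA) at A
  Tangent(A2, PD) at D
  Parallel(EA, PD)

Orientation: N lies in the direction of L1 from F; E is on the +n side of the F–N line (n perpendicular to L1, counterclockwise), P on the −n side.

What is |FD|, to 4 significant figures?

43.66

Tangency of A1 to both parallel lines with radius 9.1 puts E and P at F ± 9.1·n: E = (8.227, 3.889), P = (-8.227, -3.889). Equal radii place A and D the same way about N: A = N + 9.1·n = (26.48, -34.72), D = N − 9.1·n = (10.02, -42.49). Then |FD| = |D − F| = 43.66.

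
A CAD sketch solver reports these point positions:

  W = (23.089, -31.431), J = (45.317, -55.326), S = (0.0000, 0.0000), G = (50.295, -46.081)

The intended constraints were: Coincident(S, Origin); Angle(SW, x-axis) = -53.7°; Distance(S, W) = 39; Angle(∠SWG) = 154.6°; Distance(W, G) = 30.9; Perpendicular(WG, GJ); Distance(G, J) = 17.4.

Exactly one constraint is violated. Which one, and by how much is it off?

Distance(G, J) = 17.4 — off by 6.90.

S = (0.00, 0.00) ✓; SW at -53.70° ✓; |SW| = 39.00 ✓; ∠SWG = 154.6° ✓; |WG| = 30.90 ✓; ∠(WG, GJ) = 90.00° ✓; |GJ| = 10.50 ✗.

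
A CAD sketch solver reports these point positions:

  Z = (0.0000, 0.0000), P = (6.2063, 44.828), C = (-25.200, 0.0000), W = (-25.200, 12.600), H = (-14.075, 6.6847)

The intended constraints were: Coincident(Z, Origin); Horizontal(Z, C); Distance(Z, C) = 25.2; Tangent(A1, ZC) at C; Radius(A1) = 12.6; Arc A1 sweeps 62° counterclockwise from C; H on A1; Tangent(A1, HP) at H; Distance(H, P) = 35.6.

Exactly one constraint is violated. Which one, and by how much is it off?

Distance(H, P) = 35.6 — off by 7.60.

Z = (0.00, 0.00) ✓; Z.y = 0.00, C.y = 0.00 ✓; |ZC| = 25.20 ✓; ∠(WC, CZ) = 90.00° ✓; |WC| = 12.60 ✓; bearing(W→H) − bearing(W→C) = 62.00° ✓; |WH| = 12.60 ✓; ∠(WH, HP) = 90.00° ✓; |HP| = 43.20 ✗.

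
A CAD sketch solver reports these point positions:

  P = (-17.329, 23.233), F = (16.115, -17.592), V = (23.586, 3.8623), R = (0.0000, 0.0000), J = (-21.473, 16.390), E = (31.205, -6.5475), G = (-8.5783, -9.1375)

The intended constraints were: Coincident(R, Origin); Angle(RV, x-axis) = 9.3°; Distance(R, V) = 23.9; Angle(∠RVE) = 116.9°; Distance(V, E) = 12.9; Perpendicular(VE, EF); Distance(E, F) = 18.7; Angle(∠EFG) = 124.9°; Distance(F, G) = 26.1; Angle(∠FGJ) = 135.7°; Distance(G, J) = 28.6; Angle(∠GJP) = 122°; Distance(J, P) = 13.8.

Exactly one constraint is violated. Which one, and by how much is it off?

Distance(J, P) = 13.8 — off by 5.80.

R = (0.00, 0.00) ✓; RV at 9.300° ✓; |RV| = 23.90 ✓; ∠RVE = 116.9° ✓; |VE| = 12.90 ✓; ∠(VE, EF) = 90.00° ✓; |EF| = 18.70 ✓; ∠EFG = 124.9° ✓; |FG| = 26.10 ✓; ∠FGJ = 135.7° ✓; |GJ| = 28.60 ✓; ∠GJP = 122.0° ✓; |JP| = 8.000 ✗.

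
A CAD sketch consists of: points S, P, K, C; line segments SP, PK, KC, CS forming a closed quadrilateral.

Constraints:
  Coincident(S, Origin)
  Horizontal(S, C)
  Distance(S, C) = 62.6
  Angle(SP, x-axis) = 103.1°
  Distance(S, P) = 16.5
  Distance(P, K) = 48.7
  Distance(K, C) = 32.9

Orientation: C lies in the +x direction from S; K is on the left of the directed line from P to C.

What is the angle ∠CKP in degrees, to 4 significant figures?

112.1°

Checks: |PK| = 48.70 ✓; |KC| = 32.90 ✓.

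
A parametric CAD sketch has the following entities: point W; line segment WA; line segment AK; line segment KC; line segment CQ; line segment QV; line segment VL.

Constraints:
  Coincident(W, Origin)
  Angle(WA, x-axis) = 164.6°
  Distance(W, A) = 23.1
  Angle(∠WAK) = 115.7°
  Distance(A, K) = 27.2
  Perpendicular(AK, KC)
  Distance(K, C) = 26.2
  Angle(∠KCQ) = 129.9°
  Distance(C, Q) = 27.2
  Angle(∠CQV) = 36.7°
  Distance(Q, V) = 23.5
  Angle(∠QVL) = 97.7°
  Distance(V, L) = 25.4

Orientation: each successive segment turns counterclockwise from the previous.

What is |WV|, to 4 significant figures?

21.80

W is at the origin; WA runs at 164.6° with length 23.1, so A = (-22.27, 6.134). ∠WAK = 115.7° gives AK at -131.1° from the x-axis; with |AK| = 27.2, K = (-40.15, -14.36). The perpendicularity gives KC at right angles to AK, so KC runs at -41.10°; with |KC| = 26.2, C = (-20.41, -31.59). ∠KCQ = 129.9° gives CQ at 9.000° from the x-axis; with |CQ| = 27.2, Q = (6.457, -27.33). ∠CQV = 36.7° gives QV at 152.3° from the x-axis; with |QV| = 23.5, V = (-14.35, -16.41). Then |WV| = |V − W| = 21.80.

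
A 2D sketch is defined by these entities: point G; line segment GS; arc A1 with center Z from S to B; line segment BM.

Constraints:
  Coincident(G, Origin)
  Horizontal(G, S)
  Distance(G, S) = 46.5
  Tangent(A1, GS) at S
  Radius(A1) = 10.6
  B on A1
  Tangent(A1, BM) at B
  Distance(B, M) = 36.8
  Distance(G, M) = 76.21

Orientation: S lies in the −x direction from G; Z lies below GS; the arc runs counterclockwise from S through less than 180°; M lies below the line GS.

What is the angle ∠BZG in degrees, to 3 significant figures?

162°

Checks: |ZB| = 10.60 ✓; ∠(ZB, BM) = 90.00° ✓; |BM| = 36.80 ✓; |GM| = 76.21 ✓.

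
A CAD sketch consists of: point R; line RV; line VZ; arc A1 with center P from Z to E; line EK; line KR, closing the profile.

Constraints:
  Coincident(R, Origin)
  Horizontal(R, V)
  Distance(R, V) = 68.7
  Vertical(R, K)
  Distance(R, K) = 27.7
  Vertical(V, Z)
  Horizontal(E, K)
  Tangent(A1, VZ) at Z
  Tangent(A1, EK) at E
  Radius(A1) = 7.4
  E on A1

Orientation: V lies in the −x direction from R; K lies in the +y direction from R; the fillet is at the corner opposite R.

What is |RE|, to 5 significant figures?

67.268

R is at the origin; R and V share the same y with |RV| = 68.7 and V on the −x side, so V = (-68.700, 0.0000). R and K share the same x with |RK| = 27.7 and K on the +y side, so K = (0.0000, 27.700). The virtual corner opposite R is at (-68.700, 27.700). Since A1 is tangent to VZ there, PZ ⟂ VZ and since A1 is tangent to EK there, PE ⟂ EK, with radius 7.4, so the center P sits 7.4 in from both sides at P = (-61.300, 20.300). That places the tangent points at Z = (-68.700, 20.300) on VZ and E = (-61.300, 27.700) on EK. Then |RE| = |E − R| = 67.268.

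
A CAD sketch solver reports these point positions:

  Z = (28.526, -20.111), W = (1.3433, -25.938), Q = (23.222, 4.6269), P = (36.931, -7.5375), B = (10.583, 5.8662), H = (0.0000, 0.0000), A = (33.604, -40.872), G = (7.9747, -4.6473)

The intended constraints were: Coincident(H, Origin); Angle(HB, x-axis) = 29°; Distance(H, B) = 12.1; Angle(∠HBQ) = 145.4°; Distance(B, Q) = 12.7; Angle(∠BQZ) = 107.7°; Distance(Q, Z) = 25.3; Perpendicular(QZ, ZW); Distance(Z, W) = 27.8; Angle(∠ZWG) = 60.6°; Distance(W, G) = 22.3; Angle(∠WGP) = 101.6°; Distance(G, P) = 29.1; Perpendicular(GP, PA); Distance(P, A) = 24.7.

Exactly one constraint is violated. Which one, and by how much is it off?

Distance(P, A) = 24.7 — off by 8.80.

H = (0.00, 0.00) ✓; HB at 29.00° ✓; |HB| = 12.10 ✓; ∠HBQ = 145.4° ✓; |BQ| = 12.70 ✓; ∠BQZ = 107.7° ✓; |QZ| = 25.30 ✓; ∠(QZ, ZW) = 90.00° ✓; |ZW| = 27.80 ✓; ∠ZWG = 60.60° ✓; |WG| = 22.30 ✓; ∠WGP = 101.6° ✓; |GP| = 29.10 ✓; ∠(GP, PA) = 90.00° ✓; |PA| = 33.50 ✗.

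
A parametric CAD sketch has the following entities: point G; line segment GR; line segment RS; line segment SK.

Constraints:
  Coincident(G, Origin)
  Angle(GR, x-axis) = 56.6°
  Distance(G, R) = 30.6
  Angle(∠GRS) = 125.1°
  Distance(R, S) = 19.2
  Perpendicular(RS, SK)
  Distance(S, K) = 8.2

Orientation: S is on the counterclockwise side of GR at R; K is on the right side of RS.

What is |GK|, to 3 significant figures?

49.6

G is at the origin; GR runs at 56.6° with length 30.6, so R = 30.6·(cos 56.6°, sin 56.6°) = (16.8, 25.5). ∠GRS = 125.1°, so RS runs at 56.6° + (180° − 125.1°) = 112° from the x-axis; with |RS| = 19.2, S = R + 19.2·(cos 112°, sin 112°) = (9.81, 43.4). RS ⟂ SK; with |SK| = 8.2 on the right of RS, K = S + 8.2·(0.930, 0.367) = (17.4, 46.4). Then |GK| = |K − G| = 49.6.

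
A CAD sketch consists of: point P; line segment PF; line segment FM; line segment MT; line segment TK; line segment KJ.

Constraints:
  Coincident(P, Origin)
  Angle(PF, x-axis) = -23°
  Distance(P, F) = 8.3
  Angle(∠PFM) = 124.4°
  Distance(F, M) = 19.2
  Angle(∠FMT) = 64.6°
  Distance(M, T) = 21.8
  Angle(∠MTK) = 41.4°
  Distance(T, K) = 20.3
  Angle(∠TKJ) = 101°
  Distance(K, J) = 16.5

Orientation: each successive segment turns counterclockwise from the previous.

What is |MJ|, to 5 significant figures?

7.3158

P is at the origin; PF runs at -23.0° with length 8.3, so F = (7.6402, -3.2431). ∠PFM = 124.4° gives FM at 32.600° from the x-axis; with |FM| = 19.2, M = (23.815, 7.1013). ∠FMT = 64.6° gives MT at 148.00° from the x-axis; with |MT| = 21.8, T = (5.3278, 18.654). ∠MTK = 41.4° gives TK at -73.400° from the x-axis; with |TK| = 20.3, K = (11.127, -0.80038). ∠TKJ = 101.0° gives KJ at 5.6000° from the x-axis; with |KJ| = 16.5, J = (27.549, 0.80974). Then |MJ| = |J − M| = 7.3158.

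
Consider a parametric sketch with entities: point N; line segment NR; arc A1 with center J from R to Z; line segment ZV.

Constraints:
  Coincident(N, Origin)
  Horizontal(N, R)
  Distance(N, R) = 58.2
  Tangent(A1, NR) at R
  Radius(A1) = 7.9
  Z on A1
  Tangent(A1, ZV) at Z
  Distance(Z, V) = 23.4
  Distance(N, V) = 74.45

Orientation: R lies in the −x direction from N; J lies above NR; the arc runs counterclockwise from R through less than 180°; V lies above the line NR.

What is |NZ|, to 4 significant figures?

53.93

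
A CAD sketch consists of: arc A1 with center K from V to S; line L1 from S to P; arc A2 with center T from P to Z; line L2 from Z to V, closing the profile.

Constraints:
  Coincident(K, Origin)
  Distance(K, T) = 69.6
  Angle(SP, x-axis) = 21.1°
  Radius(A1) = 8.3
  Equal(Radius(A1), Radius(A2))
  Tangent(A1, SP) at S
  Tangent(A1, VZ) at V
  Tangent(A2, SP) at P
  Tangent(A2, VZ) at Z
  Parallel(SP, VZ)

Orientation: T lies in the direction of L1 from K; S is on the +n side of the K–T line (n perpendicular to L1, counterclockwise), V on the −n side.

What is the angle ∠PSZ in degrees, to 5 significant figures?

13.415°

The slot axis is L1's direction at 21.1°, so u = (cos 21.1°, sin 21.1°) = (0.93295, 0.36000) and n = (−sin 21.1°, cos 21.1°) = (-0.36000, 0.93295). K is at the origin and T lies 69.6 along u from K, so T = 69.6·u = (64.934, 25.056). Tangency of A1 to both parallel lines with radius 8.3 puts S and V at K ± 8.3·n: S = (-2.9880, 7.7435), V = (2.9880, -7.7435). Equal radii place P and Z the same way about T: P = T + 8.3·n = (61.946, 32.799), Z = T − 8.3·n = (67.922, 17.312). Then cos ∠PSZ = SP·SZ / (|SP||SZ|), giving 13.415°.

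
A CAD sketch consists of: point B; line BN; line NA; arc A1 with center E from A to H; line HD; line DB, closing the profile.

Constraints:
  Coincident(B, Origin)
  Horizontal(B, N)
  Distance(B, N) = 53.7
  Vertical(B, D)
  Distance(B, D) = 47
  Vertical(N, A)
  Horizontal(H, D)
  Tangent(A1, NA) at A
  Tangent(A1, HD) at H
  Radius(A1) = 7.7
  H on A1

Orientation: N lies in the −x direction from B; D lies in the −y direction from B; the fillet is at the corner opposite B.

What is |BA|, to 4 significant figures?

66.54

The virtual corner opposite B is at (-53.70, -47.00). Since A1 is tangent to NA there, EA ⟂ NA and tangency of A1 to HD means the radius EH is perpendicular to HD, with radius 7.7, so the center E sits 7.7 in from both sides at E = (-46.00, -39.30). That places the tangent points at A = (-53.70, -39.30) on NA and H = (-46.00, -47.00) on HD. Then |BA| = |A − B| = 66.54.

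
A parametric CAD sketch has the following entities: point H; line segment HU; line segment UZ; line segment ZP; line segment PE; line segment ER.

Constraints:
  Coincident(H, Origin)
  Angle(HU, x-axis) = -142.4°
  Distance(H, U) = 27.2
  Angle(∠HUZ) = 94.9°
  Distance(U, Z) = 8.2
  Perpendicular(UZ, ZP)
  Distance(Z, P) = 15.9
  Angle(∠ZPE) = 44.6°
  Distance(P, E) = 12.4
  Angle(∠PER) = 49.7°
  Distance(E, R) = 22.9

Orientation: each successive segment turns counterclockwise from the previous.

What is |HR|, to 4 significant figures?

32.87

H is at the origin; HU runs at -142.4° with length 27.2, so U = (-21.55, -16.60). ∠HUZ = 94.9° gives UZ at -57.30° from the x-axis; with |UZ| = 8.2, Z = (-17.12, -23.50). UZ ⟂ ZP, so ZP runs at 32.70°; with |ZP| = 15.9, P = (-3.740, -14.91). ∠ZPE = 44.6° gives PE at 168.1° from the x-axis; with |PE| = 12.4, E = (-15.87, -12.35). ∠PER = 49.7° gives ER at -61.60° from the x-axis; with |ER| = 22.9, R = (-4.982, -32.49). Then |HR| = |R − H| = 32.87.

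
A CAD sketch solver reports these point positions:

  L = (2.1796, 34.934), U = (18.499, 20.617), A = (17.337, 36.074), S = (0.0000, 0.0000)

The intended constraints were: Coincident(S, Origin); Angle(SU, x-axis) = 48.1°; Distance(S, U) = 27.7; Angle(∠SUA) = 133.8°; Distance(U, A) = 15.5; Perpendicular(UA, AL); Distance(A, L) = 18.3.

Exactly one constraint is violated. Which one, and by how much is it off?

Distance(A, L) = 18.3 — off by 3.10.

S = (0.00, 0.00) ✓; SU at 48.10° ✓; |SU| = 27.70 ✓; ∠SUA = 133.8° ✓; |UA| = 15.50 ✓; ∠(UA, AL) = 90.00° ✓; |AL| = 15.20 ✗.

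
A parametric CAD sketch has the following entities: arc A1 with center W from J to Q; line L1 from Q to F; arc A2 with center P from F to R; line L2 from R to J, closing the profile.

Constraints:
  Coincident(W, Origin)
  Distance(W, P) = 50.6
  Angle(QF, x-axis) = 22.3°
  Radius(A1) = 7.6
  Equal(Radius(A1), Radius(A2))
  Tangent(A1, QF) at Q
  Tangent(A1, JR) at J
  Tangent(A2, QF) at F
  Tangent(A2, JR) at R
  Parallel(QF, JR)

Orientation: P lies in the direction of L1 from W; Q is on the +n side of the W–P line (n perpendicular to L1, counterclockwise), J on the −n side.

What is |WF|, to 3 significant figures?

51.2

The slot axis is L1's direction at 22.3°, so u = (cos 22.3°, sin 22.3°) = (0.925, 0.379) and n = (−sin 22.3°, cos 22.3°) = (-0.379, 0.925). W is at the origin and P lies 50.6 along u from W, so P = 50.6·u = (46.8, 19.2). Tangency of A1 to both parallel lines with radius 7.6 puts Q and J at W ± 7.6·n: Q = (-2.88, 7.03), J = (2.88, -7.03). Equal radii place F and R the same way about P: F = P + 7.6·n = (43.9, 26.2), R = P − 7.6·n = (49.7, 12.2). Then |WF| = |F − W| = 51.2.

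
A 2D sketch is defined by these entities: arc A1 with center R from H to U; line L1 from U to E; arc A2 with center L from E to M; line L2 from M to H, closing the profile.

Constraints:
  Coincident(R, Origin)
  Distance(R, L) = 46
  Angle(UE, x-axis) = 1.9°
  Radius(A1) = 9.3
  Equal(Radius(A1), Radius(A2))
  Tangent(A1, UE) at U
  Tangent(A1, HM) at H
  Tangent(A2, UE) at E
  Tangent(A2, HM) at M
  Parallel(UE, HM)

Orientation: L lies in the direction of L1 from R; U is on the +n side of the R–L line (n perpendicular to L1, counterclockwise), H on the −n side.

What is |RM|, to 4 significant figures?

46.93

Tangency of A1 to both parallel lines with radius 9.3 puts U and H at R ± 9.3·n: U = (-0.3083, 9.295), H = (0.3083, -9.295). Equal radii place E and M the same way about L: E = L + 9.3·n = (45.67, 10.82), M = L − 9.3·n = (46.28, -7.770). Then |RM| = |M − R| = 46.93.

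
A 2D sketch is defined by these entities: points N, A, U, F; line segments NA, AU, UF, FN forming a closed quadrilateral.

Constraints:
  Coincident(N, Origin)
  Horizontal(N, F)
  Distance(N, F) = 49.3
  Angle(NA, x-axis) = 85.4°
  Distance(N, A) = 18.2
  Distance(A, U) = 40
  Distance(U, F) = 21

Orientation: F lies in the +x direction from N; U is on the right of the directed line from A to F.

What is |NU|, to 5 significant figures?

31.908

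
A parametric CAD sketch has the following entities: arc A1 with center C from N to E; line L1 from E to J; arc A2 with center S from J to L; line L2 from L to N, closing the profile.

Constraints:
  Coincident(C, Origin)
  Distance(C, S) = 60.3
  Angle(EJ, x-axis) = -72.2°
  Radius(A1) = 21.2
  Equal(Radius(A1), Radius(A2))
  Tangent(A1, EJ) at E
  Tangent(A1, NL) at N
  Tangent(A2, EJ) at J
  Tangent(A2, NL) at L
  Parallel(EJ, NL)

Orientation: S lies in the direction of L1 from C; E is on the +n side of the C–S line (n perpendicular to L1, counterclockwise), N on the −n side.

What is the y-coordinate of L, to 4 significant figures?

-63.89

The slot axis is L1's direction at -72.2°, so u = (cos -72.2°, sin -72.2°) = (0.3057, -0.9521) and n = (−sin -72.2°, cos -72.2°) = (0.9521, 0.3057). C is at the origin and S lies 60.3 along u from C, so S = 60.3·u = (18.43, -57.41). Tangency of A1 to both parallel lines with radius 21.2 puts E and N at C ± 21.2·n: E = (20.19, 6.481), N = (-20.19, -6.481). Equal radii place J and L the same way about S: J = S + 21.2·n = (38.62, -50.93), L = S − 21.2·n = (-1.752, -63.89). So L.y = -63.89.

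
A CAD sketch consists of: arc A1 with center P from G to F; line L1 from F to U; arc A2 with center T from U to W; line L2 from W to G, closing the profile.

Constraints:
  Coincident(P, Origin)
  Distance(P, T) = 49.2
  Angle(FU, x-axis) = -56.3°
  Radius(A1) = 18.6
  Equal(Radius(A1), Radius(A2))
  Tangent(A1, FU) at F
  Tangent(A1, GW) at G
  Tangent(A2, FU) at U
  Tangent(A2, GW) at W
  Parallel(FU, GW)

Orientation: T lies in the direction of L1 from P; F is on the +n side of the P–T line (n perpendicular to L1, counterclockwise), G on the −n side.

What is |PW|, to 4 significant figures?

52.60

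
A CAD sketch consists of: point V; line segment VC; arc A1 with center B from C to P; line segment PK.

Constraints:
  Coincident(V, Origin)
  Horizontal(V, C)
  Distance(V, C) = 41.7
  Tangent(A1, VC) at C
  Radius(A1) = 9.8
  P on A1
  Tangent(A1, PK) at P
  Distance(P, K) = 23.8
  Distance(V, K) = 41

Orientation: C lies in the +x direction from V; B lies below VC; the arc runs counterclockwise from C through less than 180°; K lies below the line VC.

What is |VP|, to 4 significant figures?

33.04

Checks: |BP| = 9.800 ✓; ∠(BP, PK) = 90.00° ✓; |PK| = 23.80 ✓; |VK| = 41.00 ✓.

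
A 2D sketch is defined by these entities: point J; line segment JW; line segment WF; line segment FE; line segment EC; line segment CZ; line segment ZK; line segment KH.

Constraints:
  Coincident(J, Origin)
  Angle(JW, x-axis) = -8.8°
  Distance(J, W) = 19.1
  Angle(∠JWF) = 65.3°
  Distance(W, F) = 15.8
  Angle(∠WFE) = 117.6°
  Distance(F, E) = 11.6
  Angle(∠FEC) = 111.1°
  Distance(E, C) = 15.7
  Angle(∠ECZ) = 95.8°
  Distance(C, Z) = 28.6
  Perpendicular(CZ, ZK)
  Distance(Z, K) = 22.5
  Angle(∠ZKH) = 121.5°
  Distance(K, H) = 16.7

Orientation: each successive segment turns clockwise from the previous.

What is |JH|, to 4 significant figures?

30.48

J is at the origin; JW runs at -8.8° with length 19.1, so W = (18.88, -2.922). ∠JWF = 65.3° gives WF at -123.5° from the x-axis; with |WF| = 15.8, F = (10.15, -16.10). ∠WFE = 117.6° gives FE at 174.1° from the x-axis; with |FE| = 11.6, E = (-1.384, -14.91). ∠FEC = 111.1° gives EC at 105.2° from the x-axis; with |EC| = 15.7, C = (-5.500, 0.2457). ∠ECZ = 95.8° gives CZ at 21.00° from the x-axis; with |CZ| = 28.6, Z = (21.20, 10.50). CZ ⟂ ZK, so ZK runs at -69.00°; with |ZK| = 22.5, K = (29.26, -10.51). ∠ZKH = 121.5° gives KH at -127.5° from the x-axis; with |KH| = 16.7, H = (19.10, -23.76). Then |JH| = |H − J| = 30.48.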